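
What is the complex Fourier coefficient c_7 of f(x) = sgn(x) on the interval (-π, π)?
Compute the real Fourier coefficients first: a_7 = 0, b_7 = 4/(7·π).
Then c_7 = (a_7 − i·b_7)/2 = -2·i/(7·π).

Final answer: -2·i/(7·π)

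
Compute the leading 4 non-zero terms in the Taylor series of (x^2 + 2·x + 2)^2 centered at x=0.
4·x^3 + 8·x^2 + 8·x + 4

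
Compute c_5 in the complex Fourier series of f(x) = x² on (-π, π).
Compute the real Fourier coefficients first: a_5 = -4/25, b_5 = 0.
Then c_5 = (a_5 − i·b_5)/2 = -2/25.

Final answer: -2/25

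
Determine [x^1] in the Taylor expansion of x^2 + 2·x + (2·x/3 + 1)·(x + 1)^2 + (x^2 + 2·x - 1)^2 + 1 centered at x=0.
Expand to order 1: x^2 + 2·x + (2·x/3 + 1)·(x + 1)^2 + (x^2 + 2·x - 1)^2 + 1 = 2·x/3 + 3 + O(x^2).
The coefficient of x^1 is 2/3.

Final answer: 2/3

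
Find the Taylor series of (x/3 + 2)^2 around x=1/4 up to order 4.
625/144 + 25·(x - 1/4)/18 + (x - 1/4)^2/9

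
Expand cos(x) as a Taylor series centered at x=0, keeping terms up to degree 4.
x^4/24 - x^2/2 + 1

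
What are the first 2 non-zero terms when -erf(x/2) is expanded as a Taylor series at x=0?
x^3/(12·√(π)) - x/√(π)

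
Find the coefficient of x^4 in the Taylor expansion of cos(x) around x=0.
Expand to order 4: cos(x) = x^4/24 - x^2/2 + 1 + O(x^5).
The coefficient of x^4 is 1/24.

Final answer: 1/24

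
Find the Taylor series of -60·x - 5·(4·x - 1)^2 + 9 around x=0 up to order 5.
-80·x^2 - 20·x + 4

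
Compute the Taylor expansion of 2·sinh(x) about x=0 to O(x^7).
x^5/60 + x^3/3 + 2·x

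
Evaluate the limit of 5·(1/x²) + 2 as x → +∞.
Evaluate the dominant behaviour as x → +∞; each term tends to a finite value or vanishes.
Limit = 2.

Final answer: 2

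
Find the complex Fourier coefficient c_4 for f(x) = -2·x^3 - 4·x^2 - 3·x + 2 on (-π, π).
Compute the real Fourier coefficients first: a_4 = -1, b_4 = 9/8 + π^2.
Then c_4 = (a_4 − i·b_4)/2 = -1/2 - i·π^2/2 - 9·i/16.

Final answer: -1/2 - i·π^2/2 - 9·i/16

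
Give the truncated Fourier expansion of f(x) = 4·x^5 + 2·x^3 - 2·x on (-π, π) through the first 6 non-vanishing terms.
(-156·π^2 + 8·π^4 + 932)·sin(x) + (-4·π^4 - 25 + 18·π^2)·sin(2·x) + (-124·π^2/27 + 140/81 + 8·π^4/3)·sin(3·x) + (-2·π^4 + 7/16 + 3·π^2/2)·sin(4·x) + (-12·π^2/25 - 428/625 + 8·π^4/5)·sin(5·x) + (-4·π^4/3 + 53/81 + 2·π^2/27)·sin(6·x)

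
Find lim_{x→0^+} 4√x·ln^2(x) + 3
The product is a 0·∞ indeterminate form at x → 0⁺.
Rewrite the product as 4·ln^2(x) / x^(-1/2) and apply L'Hôpital, or use the standard hierarchy x^(-1/2) ≫ |ln x|^2 as x → 0⁺.
The indeterminate product → 0, so the limit = 3.

Final answer: 3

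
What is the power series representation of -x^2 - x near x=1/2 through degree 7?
-3/4 - 2·(x - 1/2) - (x - 1/2)^2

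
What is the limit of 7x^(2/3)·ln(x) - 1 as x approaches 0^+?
The product is a 0·∞ indeterminate form at x → 0⁺.
Rewrite the product as 7·ln(x) / x^(-2/3) and apply L'Hôpital, or use the standard hierarchy x^(-2/3) ≫ |ln x| as x → 0⁺.
The indeterminate product → 0, so the limit = -1.

Final answer: -1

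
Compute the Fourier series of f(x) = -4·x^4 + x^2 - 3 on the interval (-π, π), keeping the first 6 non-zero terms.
(-196 + 32·π^2)·cos(x) + (13 - 8·π^2)·cos(2·x) + (-76/27 + 32·π^2/9)·cos(3·x) + (1 - 2·π^2)·cos(4·x) + (-292/625 + 32·π^2/25)·cos(5·x) - 4·π^4/5 - 3 + π^2/3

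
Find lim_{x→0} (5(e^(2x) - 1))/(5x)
Both numerator and denominator → 0 as x → 0; this is a 0/0 indeterminate form.
Expand each to leading order near x = 0: numerator ~ 10·x, denominator ~ 5·x.
The limit of the ratio is 2.

Final answer: 2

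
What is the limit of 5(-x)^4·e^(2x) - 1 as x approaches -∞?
The product is a 0·∞ indeterminate form at x → -∞.
Rewrite the product as 5(-x)^4 / e^(-2x) (an ∞/∞ form) and apply L'Hôpital, or use the standard hierarchy e^(2|x|) ≫ |(-x)^4| as x → -∞.
The indeterminate product → 0, so the limit = -1.

Final answer: -1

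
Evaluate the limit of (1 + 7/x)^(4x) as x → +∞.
As x → +∞: write (1 + 7/x)^(4x) = ((1 + 7/x)^x)^4 → (e^7)^4 = e^28.
Limit = e^(28).

Final answer: e^(28)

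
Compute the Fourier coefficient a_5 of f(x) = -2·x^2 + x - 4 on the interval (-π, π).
a_5 = (1/π) ∫_{-π}^{π} f(x)·cos(5x) dx.
Evaluate the integral (use parity and integration by parts as needed): a_5 = 8/25.

Final answer: 8/25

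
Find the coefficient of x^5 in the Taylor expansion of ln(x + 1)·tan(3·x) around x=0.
Expand to order 5: ln(x + 1)·tan(3·x) = -21·x^5/4 + 10·x^4 - 3·x^3/2 + 3·x^2 + O(x^6).
The coefficient of x^5 is -21/4.

Final answer: -21/4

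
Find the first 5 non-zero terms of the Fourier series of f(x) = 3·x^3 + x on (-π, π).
(-34 + 6·π^2)·sin(x) + (7/2 - 3·π^2)·sin(2·x) + (-2/3 + 2·π^2)·sin(3·x) + (1/16 - 3·π^2/2)·sin(4·x) + (14/125 + 6·π^2/5)·sin(5·x)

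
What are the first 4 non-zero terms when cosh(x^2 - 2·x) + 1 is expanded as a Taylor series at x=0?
7·x^4/6 - 2·x^3 + 2·x^2 + 2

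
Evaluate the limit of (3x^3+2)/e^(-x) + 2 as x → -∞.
The quotient is an ∞/∞ indeterminate form as x → -∞.
Compare growth rates of the dominant terms (exponentials ≫ polynomials ≫ logarithms), or apply L'Hôpital's rule; the quotient → 0.
Adding the constant: 0 + 2 = 2. Limit = 2.

Final answer: 2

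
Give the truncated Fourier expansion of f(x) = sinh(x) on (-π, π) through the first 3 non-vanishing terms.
sin(x)·sinh(π)/π - 4·sin(2·x)·sinh(π)/(5·π) + 3·sin(3·x)·sinh(π)/(5·π)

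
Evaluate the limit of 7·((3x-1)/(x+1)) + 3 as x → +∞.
Evaluate the dominant behaviour as x → +∞; each term tends to a finite value or vanishes.
Limit = 24.

Final answer: 24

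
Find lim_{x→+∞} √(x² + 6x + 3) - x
This is an ∞ − ∞ indeterminate form.
Multiply and divide by the conjugate √(x²+6x + 3) + x; the x² terms cancel, leaving (6x + 3)/(√(x²+6x + 3)+x) → 6/2 = 3.
Limit = 3.

Final answer: 3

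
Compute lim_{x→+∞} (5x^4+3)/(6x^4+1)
This is an ∞/∞ indeterminate form as x → +∞.
Divide numerator and denominator by x^4 and let the lower-order terms vanish; the leading terms give 5/6.
Limit = 5/6.

Final answer: 5/6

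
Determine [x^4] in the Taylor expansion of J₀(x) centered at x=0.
Expand to order 4: J₀(x) = x^4/64 - x^2/4 + 1 + O(x^5).
The coefficient of x^4 is 1/64.

Final answer: 1/64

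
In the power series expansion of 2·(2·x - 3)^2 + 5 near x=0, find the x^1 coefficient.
Expand to order 1: 2·(2·x - 3)^2 + 5 = 23 - 24·x + O(x^2).
The coefficient of x^1 is -24.

Final answer: -24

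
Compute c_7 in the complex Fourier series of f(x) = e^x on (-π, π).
Compute the real Fourier coefficients first: a_7 = (1 - e^(2·π))·e^(-π)/(50·π), b_7 = (-7 + 7·e^(2·π))·e^(-π)/(50·π).
Then c_7 = (a_7 − i·b_7)/2 = -e^(π)/(100·π) + e^(-π)/(100·π) - 7·i·e^(π)/(100·π) + 7·i·e^(-π)/(100·π).

Final answer: -e^(π)/(100·π) + e^(-π)/(100·π) - 7·i·e^(π)/(100·π) + 7·i·e^(-π)/(100·π)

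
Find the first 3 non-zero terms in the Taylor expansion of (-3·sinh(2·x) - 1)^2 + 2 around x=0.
36·x^2 + 12·x + 3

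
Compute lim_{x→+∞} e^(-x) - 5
Evaluate the dominant behaviour as x → +∞; each term tends to a finite value or vanishes.
Limit = -5.

Final answer: -5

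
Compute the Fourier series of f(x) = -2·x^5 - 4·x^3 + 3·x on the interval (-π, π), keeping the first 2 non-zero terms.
(-426 - 4·π^4 + 72·π^2)·sin(x) + (-6·π^2 + 6 + 2·π^4)·sin(2·x)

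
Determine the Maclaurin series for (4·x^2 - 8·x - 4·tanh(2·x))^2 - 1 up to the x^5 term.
256·x^5/3 - 976·x^4/3 - 128·x^3 + 256·x^2 - 1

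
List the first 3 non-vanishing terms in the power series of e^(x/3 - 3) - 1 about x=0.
x^2·e^(-3)/18 + x·e^(-3)/3 - 1 + e^(-3)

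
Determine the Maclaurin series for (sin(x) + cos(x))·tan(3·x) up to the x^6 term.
1237·x^6/40 + 1121·x^5/40 + 17·x^4/2 + 15·x^3/2 + 3·x^2 + 3·x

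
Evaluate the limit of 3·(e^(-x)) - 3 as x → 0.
Direct substitution at x = 0 gives 0.

Final answer: 0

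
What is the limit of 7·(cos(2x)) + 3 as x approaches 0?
Direct substitution at x = 0 gives 10.

Final answer: 10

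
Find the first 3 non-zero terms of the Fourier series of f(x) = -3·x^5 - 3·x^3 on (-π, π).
(-684 - 6·π^4 + 114·π^2)·sin(x) + (-12·π^2 + 18 + 3·π^4)·sin(2·x) + (-2·π^4 - 44/27 + 22·π^2/9)·sin(3·x)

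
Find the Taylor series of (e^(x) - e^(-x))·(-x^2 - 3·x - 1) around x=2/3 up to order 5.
(31 - 31·e^(4/3))·e^(-2/3)/9 + (8 - 70·e^(4/3))·e^(-2/3)·(x - 2/3)/9 + (-127·e^(4/3) - 29)·e^(-2/3)·(x - 2/3)^2/18 + (16 - 101·e^(4/3))·e^(-2/3)·(x - 2/3)^3/27 + (-295·e^(4/3) - 17)·e^(-2/3)·(x - 2/3)^4/216 + (-203·e^(4/3) - 8)·e^(-2/3)·(x - 2/3)^5/540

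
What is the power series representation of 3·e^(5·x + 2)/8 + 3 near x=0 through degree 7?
15625·x^7·e^(2)/2688 + 3125·x^6·e^(2)/384 + 625·x^5·e^(2)/64 + 625·x^4·e^(2)/64 + 125·x^3·e^(2)/16 + 75·x^2·e^(2)/16 + 15·x·e^(2)/8 + 3·e^(2)/8 + 3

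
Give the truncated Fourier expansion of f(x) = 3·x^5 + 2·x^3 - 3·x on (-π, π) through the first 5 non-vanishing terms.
(-116·π^2 + 6·π^4 + 690)·sin(x) + (-3·π^4 - 33/2 + 13·π^2)·sin(2·x) + (-28·π^2/9 + 2/27 + 2·π^4)·sin(3·x) + (-3·π^4/2 + 75/64 + 7·π^2/8)·sin(4·x) + (-4·π^2/25 - 726/625 + 6·π^4/5)·sin(5·x)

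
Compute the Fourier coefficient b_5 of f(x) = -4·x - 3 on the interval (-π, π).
b_5 = (1/π) ∫_{-π}^{π} f(x)·sin(5x) dx.
Evaluate the integral (use parity and integration by parts as needed): b_5 = -8/5.

Final answer: -8/5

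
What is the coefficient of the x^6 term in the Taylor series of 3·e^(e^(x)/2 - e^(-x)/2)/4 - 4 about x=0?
Expand to order 6: 3·e^(e^(x)/2 - e^(-x)/2)/4 - 4 = 37·x^6/960 + 3·x^5/40 + 5·x^4/32 + x^3/4 + 3·x^2/8 + 3·x/4 - 13/4 + O(x^7).
The coefficient of x^6 is 37/960.

Final answer: 37/960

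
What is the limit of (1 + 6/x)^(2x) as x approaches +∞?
As x → +∞: write (1 + 6/x)^(2x) = ((1 + 6/x)^x)^2 → (e^6)^2 = e^12.
Limit = e^(12).

Final answer: e^(12)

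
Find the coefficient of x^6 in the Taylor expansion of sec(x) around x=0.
Expand to order 6: sec(x) = 61·x^6/720 + 5·x^4/24 + x^2/2 + 1 + O(x^7).
The coefficient of x^6 is 61/720.

Final answer: 61/720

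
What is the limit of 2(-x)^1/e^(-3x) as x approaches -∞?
This is an ∞/∞ indeterminate form as x → -∞.
Compare growth rates of the dominant terms (exponentials ≫ polynomials ≫ logarithms), or apply L'Hôpital's rule; the quotient → 0.
Limit = 0.

Final answer: 0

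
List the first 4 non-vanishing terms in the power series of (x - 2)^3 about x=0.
x^3 - 6·x^2 + 12·x - 8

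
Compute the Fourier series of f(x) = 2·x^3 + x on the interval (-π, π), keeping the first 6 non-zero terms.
(-22 + 4·π^2)·sin(x) + (2 - 2·π^2)·sin(2·x) + (-2/9 + 4·π^2/3)·sin(3·x) + (-π^2 - 1/8)·sin(4·x) + (26/125 + 4·π^2/5)·sin(5·x) + (-2·π^2/3 - 2/9)·sin(6·x)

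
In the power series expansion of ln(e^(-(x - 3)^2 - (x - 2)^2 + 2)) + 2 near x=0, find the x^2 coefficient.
Expand to order 2: ln(e^(-(x - 3)^2 - (x - 2)^2 + 2)) + 2 = -2·x^2 + 10·x - 9 + O(x^3).
The coefficient of x^2 is -2.

Final answer: -2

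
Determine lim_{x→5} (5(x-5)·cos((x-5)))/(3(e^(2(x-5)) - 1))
Both numerator and denominator → 0 as x → 5; this is a 0/0 indeterminate form.
Expand each to leading order near x = 5: numerator ~ 5·(x - 5), denominator ~ 6·(x - 5).
The limit of the ratio is 5/6.

Final answer: 5/6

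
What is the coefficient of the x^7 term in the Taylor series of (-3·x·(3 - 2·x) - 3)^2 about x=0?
Expand to order 7: (-3·x·(3 - 2·x) - 3)^2 = 36·x^4 - 108·x^3 + 45·x^2 + 54·x + 9 + O(x^8).
The coefficient of x^7 is 0.

Final answer: 0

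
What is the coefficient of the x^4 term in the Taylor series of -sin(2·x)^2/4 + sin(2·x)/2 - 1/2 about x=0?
Expand to order 4: -sin(2·x)^2/4 + sin(2·x)/2 - 1/2 = 4·x^4/3 - 2·x^3/3 - x^2 + x - 1/2 + O(x^5).
The coefficient of x^4 is 4/3.

Final answer: 4/3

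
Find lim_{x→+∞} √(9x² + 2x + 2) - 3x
As x → +∞: multiply by the conjugate to get (2x+2)/(√(9x²+2x+2)+3x); the denominator ~ 6x, so the limit is 2/6 = 1/3.
Limit = 1/3.

Final answer: 1/3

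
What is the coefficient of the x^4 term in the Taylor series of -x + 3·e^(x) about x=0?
Expand to order 4: -x + 3·e^(x) = x^4/8 + x^3/2 + 3·x^2/2 + 2·x + 3 + O(x^5).
The coefficient of x^4 is 1/8.

Final answer: 1/8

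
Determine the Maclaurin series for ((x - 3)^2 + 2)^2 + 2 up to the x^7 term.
x^4 - 12·x^3 + 58·x^2 - 132·x + 123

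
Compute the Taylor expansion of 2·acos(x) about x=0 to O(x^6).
-3·x^5/20 - x^3/3 - 2·x + π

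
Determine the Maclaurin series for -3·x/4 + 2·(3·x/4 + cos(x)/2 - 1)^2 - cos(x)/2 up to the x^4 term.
x^4/16 - 3·x^3/4 + 15·x^2/8 - 9·x/4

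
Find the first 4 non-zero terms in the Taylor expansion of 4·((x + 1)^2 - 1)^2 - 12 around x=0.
4·x^4 + 16·x^3 + 16·x^2 - 12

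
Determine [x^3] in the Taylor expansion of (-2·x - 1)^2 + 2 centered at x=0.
Expand to order 3: (-2·x - 1)^2 + 2 = 4·x^2 + 4·x + 3 + O(x^4).
The coefficient of x^3 is 0.

Final answer: 0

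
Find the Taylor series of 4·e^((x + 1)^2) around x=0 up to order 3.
40·e·x^3/3 + 12·e·x^2 + 8·e·x + 4·e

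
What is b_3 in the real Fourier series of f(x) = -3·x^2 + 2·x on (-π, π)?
b_3 = (1/π) ∫_{-π}^{π} f(x)·sin(3x) dx.
Evaluate the integral (use parity and integration by parts as needed): b_3 = 4/3.

Final answer: 4/3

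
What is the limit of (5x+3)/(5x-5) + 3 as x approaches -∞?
Evaluate the dominant behaviour as x → -∞; each term tends to a finite value or vanishes.
Limit = 4.

Final answer: 4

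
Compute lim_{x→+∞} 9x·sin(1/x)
As x → +∞: let u = 1/x → 0⁺; then 9·x·sin(1/x) = 9·1·sin(u)/u → 9·1·1 = 9.
Limit = 9.

Final answer: 9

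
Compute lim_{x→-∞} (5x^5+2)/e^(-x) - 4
The quotient is an ∞/∞ indeterminate form as x → -∞.
Compare growth rates of the dominant terms (exponentials ≫ polynomials ≫ logarithms), or apply L'Hôpital's rule; the quotient → 0.
Adding the constant: 0 - 4 = -4. Limit = -4.

Final answer: -4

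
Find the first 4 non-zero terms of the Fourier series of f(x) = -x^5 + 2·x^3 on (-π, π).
(-264 - 2·π^4 + 44·π^2)·sin(x) + (-7·π^2 + 21/2 + π^4)·sin(2·x) + (-2·π^4/3 - 152/81 + 76·π^2/27)·sin(3·x) + (-13·π^2/8 + 39/64 + π^4/2)·sin(4·x)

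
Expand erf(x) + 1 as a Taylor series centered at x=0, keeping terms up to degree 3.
-2·x^3/(3·√(π)) + 2·x/√(π) + 1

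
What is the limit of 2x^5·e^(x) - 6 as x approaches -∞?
The product is a 0·∞ indeterminate form at x → -∞.
Rewrite the product as 2x^5 / e^(-x) (an ∞/∞ form) and apply L'Hôpital, or use the standard hierarchy e^(|x|) ≫ |x^5| as x → -∞.
The indeterminate product → 0, so the limit = -6.

Final answer: -6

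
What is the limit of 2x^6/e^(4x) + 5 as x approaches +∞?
The quotient is an ∞/∞ indeterminate form as x → +∞.
The exponential denominator e^(4x) dominates the polynomial numerator (e^x ≫ x^6 as x → ∞), so the quotient → 0.
Adding the constant: 0 + 5 = 5. Limit = 5.

Final answer: 5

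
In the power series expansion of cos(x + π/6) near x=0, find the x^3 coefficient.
Expand to order 3: cos(x + π/6) = x^3/12 - √(3)·x^2/4 - x/2 + √(3)/2 + O(x^4).
The coefficient of x^3 is 1/12.

Final answer: 1/12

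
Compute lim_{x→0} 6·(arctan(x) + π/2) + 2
Direct substitution at x = 0 gives 2 + 3·π.

Final answer: 2 + 3·π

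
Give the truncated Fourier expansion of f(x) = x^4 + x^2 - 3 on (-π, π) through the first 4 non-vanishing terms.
(44 - 8·π^2)·cos(x) + (-2 + 2·π^2)·cos(2·x) + (4/27 - 8·π^2/9)·cos(3·x) - 3 + π^2/3 + π^4/5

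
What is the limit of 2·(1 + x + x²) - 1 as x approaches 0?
Direct substitution at x = 0 gives 1.

Final answer: 1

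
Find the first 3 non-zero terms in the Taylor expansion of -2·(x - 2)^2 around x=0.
-2·x^2 + 8·x - 8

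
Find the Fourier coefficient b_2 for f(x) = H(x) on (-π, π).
b_2 = (1/π) ∫_{-π}^{π} f(x)·sin(2x) dx.
Evaluate the integral (use parity and integration by parts as needed): b_2 = 0.

Final answer: 0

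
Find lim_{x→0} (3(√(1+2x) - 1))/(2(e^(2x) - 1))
Both numerator and denominator → 0 as x → 0; this is a 0/0 indeterminate form.
Expand each to leading order near x = 0: numerator ~ 3·x, denominator ~ 4·x.
The limit of the ratio is 3/4.

Final answer: 3/4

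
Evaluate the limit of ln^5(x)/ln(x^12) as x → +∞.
This is an ∞/∞ indeterminate form as x → +∞.
Write ln(x^12) = 12·ln(x), reducing the quotient to ln^4(x)/12 → ∞.
Limit = ∞.

Final answer: ∞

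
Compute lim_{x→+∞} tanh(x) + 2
Evaluate the dominant behaviour as x → +∞; each term tends to a finite value or vanishes.
Limit = 3.

Final answer: 3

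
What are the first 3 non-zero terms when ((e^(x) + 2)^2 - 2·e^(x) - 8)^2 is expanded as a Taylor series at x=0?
10·x^2 - 8·x + 1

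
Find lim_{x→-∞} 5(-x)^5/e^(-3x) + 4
The quotient is an ∞/∞ indeterminate form as x → -∞.
Compare growth rates of the dominant terms (exponentials ≫ polynomials ≫ logarithms), or apply L'Hôpital's rule; the quotient → 0.
Adding the constant: 0 + 4 = 4. Limit = 4.

Final answer: 4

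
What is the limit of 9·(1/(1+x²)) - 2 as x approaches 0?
Direct substitution at x = 0 gives 7.

Final answer: 7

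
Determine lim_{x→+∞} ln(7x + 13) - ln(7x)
This is an ∞ − ∞ indeterminate form.
Combine the logarithms: ln(7x+13) − ln(7x) = ln((7x+13)/(7x)) = ln(1 + 13/(7x)) → ln(1) = 0.
Limit = 0.

Final answer: 0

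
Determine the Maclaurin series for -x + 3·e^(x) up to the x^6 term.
x^6/240 + x^5/40 + x^4/8 + x^3/2 + 3·x^2/2 + 2·x + 3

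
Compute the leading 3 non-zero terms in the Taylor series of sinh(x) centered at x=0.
x^5/120 + x^3/6 + x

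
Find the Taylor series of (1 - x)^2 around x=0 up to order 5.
x^2 - 2·x + 1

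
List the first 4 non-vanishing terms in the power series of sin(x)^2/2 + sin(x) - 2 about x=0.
-x^3/6 + x^2/2 + x - 2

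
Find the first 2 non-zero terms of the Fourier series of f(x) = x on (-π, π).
2·sin(x) - sin(2·x)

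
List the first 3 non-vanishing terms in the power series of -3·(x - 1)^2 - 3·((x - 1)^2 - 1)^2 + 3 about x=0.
12·x^3 - 15·x^2 + 6·x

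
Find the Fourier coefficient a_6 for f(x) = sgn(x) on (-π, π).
a_6 = (1/π) ∫_{-π}^{π} f(x)·cos(6x) dx.
Evaluate the integral (use parity and integration by parts as needed): a_6 = 0.

Final answer: 0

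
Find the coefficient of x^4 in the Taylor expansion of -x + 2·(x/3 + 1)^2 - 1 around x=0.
Expand to order 4: -x + 2·(x/3 + 1)^2 - 1 = 2·x^2/9 + x/3 + 1 + O(x^5).
The coefficient of x^4 is 0.

Final answer: 0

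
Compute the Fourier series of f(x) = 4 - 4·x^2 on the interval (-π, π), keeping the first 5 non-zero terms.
16·cos(x) - 4·cos(2·x) + 16·cos(3·x)/9 - cos(4·x) - 4·π^2/3 + 4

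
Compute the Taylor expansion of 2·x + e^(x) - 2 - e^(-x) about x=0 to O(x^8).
x^7/2520 + x^5/60 + x^3/3 + 4·x - 2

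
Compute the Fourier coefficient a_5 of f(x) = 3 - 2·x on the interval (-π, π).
a_5 = (1/π) ∫_{-π}^{π} f(x)·cos(5x) dx.
Evaluate the integral (use parity and integration by parts as needed): a_5 = 0.

Final answer: 0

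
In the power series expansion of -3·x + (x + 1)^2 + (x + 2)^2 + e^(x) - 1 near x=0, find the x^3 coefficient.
Expand to order 3: -3·x + (x + 1)^2 + (x + 2)^2 + e^(x) - 1 = x^3/6 + 5·x^2/2 + 4·x + 5 + O(x^4).
The coefficient of x^3 is 1/6.

Final answer: 1/6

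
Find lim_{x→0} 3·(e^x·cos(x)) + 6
Direct substitution at x = 0 gives 9.

Final answer: 9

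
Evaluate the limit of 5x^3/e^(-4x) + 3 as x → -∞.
The quotient is an ∞/∞ indeterminate form as x → -∞.
Compare growth rates of the dominant terms (exponentials ≫ polynomials ≫ logarithms), or apply L'Hôpital's rule; the quotient → 0.
Adding the constant: 0 + 3 = 3. Limit = 3.

Final answer: 3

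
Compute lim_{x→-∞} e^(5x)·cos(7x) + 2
Evaluate the dominant behaviour as x → -∞; each term tends to a finite value or vanishes.
Limit = 2.

Final answer: 2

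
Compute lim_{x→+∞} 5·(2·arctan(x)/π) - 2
Evaluate the dominant behaviour as x → +∞; each term tends to a finite value or vanishes.
Limit = 3.

Final answer: 3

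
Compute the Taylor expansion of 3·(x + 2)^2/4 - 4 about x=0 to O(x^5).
3·x^2/4 + 3·x - 1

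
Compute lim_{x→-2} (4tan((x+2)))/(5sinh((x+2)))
Both numerator and denominator → 0 as x → -2; this is a 0/0 indeterminate form.
Expand each to leading order near x = -2: numerator ~ 4·(x + 2), denominator ~ 5·(x + 2).
The limit of the ratio is 4/5.

Final answer: 4/5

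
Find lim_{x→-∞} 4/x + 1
Evaluate the dominant behaviour as x → -∞; each term tends to a finite value or vanishes.
Limit = 1.

Final answer: 1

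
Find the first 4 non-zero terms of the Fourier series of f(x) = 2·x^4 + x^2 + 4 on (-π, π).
(92 - 16·π^2)·cos(x) + (-5 + 4·π^2)·cos(2·x) + (20/27 - 16·π^2/9)·cos(3·x) + π^2/3 + 4 + 2·π^4/5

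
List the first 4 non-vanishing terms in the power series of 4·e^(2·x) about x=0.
16·x^3/3 + 8·x^2 + 8·x + 4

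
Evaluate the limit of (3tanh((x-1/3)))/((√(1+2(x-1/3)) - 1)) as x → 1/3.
Both numerator and denominator → 0 as x → 1/3; this is a 0/0 indeterminate form.
Expand each to leading order near x = 1/3: numerator ~ 3·(x - 1/3), denominator ~ (x - 1/3).
The limit of the ratio is 3.

Final answer: 3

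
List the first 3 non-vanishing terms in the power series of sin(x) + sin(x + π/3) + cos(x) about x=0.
x^2·(-1/2 - √(3)/4) + 3·x/2 + √(3)/2 + 1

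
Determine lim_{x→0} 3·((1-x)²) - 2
Direct substitution at x = 0 gives 1.

Final answer: 1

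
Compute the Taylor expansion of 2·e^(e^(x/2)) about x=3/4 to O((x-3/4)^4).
2·e^(e^(3/8)) + e^(3/8)·e^(e^(3/8))·(x - 3/4) + (e^(3/8)·e^(e^(3/8))/4 + e^(3/4)·e^(e^(3/8))/4)·(x - 3/4)^2 + (e^(3/8)·e^(e^(3/8))/24 + e^(9/8)·e^(e^(3/8))/24 + e^(3/4)·e^(e^(3/8))/8)·(x - 3/4)^3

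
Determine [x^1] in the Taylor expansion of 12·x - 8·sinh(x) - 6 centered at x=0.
Expand to order 1: 12·x - 8·sinh(x) - 6 = 4·x - 6 + O(x^2).
The coefficient of x^1 is 4.

Final answer: 4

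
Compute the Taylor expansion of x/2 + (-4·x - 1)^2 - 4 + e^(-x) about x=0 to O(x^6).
-x^5/120 + x^4/24 - x^3/6 + 33·x^2/2 + 15·x/2 - 2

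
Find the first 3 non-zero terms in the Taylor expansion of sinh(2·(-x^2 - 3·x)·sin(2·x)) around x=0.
8·x^4 - 4·x^3 - 12·x^2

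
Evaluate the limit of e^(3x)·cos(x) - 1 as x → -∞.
Evaluate the dominant behaviour as x → -∞; each term tends to a finite value or vanishes.
Limit = -1.

Final answer: -1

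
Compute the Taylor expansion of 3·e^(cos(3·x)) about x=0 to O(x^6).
81·e·x^4/2 - 27·e·x^2/2 + 3·e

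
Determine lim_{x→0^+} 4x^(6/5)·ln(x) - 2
The product is a 0·∞ indeterminate form at x → 0⁺.
Rewrite the product as 4·ln(x) / x^(-6/5) and apply L'Hôpital, or use the standard hierarchy x^(-6/5) ≫ |ln x| as x → 0⁺.
The indeterminate product → 0, so the limit = -2.

Final answer: -2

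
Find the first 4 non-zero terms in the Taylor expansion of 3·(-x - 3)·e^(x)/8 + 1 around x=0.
-3·x^3/8 - 15·x^2/16 - 3·x/2 - 1/8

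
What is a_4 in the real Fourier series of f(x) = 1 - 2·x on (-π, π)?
a_4 = (1/π) ∫_{-π}^{π} f(x)·cos(4x) dx.
Evaluate the integral (use parity and integration by parts as needed): a_4 = 0.

Final answer: 0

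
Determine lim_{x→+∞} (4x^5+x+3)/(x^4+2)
This is an ∞/∞ indeterminate form as x → +∞.
Divide numerator and denominator by x^5 and let the lower-order terms vanish; the numerator's degree 5 exceeds the denominator's degree 4, so the quotient diverges.
Limit = ∞.

Final answer: ∞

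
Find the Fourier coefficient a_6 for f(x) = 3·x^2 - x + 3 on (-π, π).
a_6 = (1/π) ∫_{-π}^{π} f(x)·cos(6x) dx.
Evaluate the integral (use parity and integration by parts as needed): a_6 = 1/3.

Final answer: 1/3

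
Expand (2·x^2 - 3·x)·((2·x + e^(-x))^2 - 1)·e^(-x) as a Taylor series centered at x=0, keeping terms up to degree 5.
-2·x^5/3 + x^4 + 4·x^3 - 6·x^2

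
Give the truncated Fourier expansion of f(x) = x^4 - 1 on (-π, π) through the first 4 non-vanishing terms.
(48 - 8·π^2)·cos(x) + (-3 + 2·π^2)·cos(2·x) + (16/27 - 8·π^2/9)·cos(3·x) - 1 + π^4/5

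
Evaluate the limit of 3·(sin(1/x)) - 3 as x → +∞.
Evaluate the dominant behaviour as x → +∞; each term tends to a finite value or vanishes.
Limit = -3.

Final answer: -3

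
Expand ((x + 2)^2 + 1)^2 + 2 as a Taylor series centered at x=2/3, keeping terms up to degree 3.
5491/81 + 2336·(x - 2/3)/27 + 134·(x - 2/3)^2/3 + 32·(x - 2/3)^3/3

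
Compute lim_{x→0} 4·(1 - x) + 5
Direct substitution at x = 0 gives 9.

Final answer: 9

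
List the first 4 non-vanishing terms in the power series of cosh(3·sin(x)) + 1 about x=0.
-83·x^6/80 + 15·x^4/8 + 9·x^2/2 + 2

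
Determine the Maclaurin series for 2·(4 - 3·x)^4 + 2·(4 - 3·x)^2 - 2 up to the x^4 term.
162·x^4 - 864·x^3 + 1746·x^2 - 1584·x + 542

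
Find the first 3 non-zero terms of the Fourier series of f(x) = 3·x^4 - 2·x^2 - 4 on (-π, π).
(152 - 24·π^2)·cos(x) + (-11 + 6·π^2)·cos(2·x) - 2·π^2/3 - 4 + 3·π^4/5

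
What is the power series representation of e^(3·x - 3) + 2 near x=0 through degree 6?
81·x^6·e^(-3)/80 + 81·x^5·e^(-3)/40 + 27·x^4·e^(-3)/8 + 9·x^3·e^(-3)/2 + 9·x^2·e^(-3)/2 + 3·x·e^(-3) + e^(-3) + 2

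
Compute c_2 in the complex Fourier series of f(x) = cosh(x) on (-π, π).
Compute the real Fourier coefficients first: a_2 = 2·sinh(π)/(5·π), b_2 = 0.
Then c_2 = (a_2 − i·b_2)/2 = sinh(π)/(5·π).

Final answer: sinh(π)/(5·π)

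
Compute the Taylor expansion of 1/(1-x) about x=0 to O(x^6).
x^5 + x^4 + x^3 + x^2 + x + 1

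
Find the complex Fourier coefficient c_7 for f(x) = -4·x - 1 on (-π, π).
Compute the real Fourier coefficients first: a_7 = 0, b_7 = -8/7.
Then c_7 = (a_7 − i·b_7)/2 = 4·i/7.

Final answer: 4·i/7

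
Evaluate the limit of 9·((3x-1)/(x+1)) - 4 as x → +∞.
Evaluate the dominant behaviour as x → +∞; each term tends to a finite value or vanishes.
Limit = 23.

Final answer: 23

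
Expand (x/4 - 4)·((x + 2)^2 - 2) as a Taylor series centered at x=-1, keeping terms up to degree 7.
17/4 - 35·(x + 1)/4 - 15·(x + 1)^2/4 + (x + 1)^3/4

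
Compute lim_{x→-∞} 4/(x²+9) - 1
Evaluate the dominant behaviour as x → -∞; each term tends to a finite value or vanishes.
Limit = -1.

Final answer: -1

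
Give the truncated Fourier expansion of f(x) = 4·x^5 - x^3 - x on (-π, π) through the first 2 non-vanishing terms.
(-162·π^2 + 8·π^4 + 970)·sin(x) + (-4·π^4 - 61/2 + 21·π^2)·sin(2·x)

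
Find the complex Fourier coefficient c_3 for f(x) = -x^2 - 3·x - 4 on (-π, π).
Compute the real Fourier coefficients first: a_3 = 4/9, b_3 = -2.
Then c_3 = (a_3 − i·b_3)/2 = 2/9 + i.

Final answer: 2/9 + i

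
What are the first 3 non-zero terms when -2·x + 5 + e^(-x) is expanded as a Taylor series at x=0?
x^2/2 - 3·x + 6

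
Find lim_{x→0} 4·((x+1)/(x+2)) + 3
Direct substitution at x = 0 gives 5.

Final answer: 5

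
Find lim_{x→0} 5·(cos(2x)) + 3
Direct substitution at x = 0 gives 8.

Final answer: 8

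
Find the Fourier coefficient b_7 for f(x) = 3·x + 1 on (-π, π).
b_7 = (1/π) ∫_{-π}^{π} f(x)·sin(7x) dx.
Evaluate the integral (use parity and integration by parts as needed): b_7 = 6/7.

Final answer: 6/7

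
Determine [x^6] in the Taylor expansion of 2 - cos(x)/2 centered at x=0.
Expand to order 6: 2 - cos(x)/2 = x^6/1440 - x^4/48 + x^2/4 + 3/2 + O(x^7).
The coefficient of x^6 is 1/1440.

Final answer: 1/1440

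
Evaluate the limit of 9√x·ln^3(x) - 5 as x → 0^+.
The product is a 0·∞ indeterminate form at x → 0⁺.
Rewrite the product as 9·ln^3(x) / x^(-1/2) and apply L'Hôpital, or use the standard hierarchy x^(-1/2) ≫ |ln x|^3 as x → 0⁺.
The indeterminate product → 0, so the limit = -5.

Final answer: -5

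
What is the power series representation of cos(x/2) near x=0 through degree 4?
x^4/384 - x^2/8 + 1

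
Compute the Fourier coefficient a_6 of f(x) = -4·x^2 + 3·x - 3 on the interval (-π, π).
a_6 = (1/π) ∫_{-π}^{π} f(x)·cos(6x) dx.
Evaluate the integral (use parity and integration by parts as needed): a_6 = -4/9.

Final answer: -4/9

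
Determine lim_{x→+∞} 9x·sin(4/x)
As x → +∞: let u = 4/x → 0⁺; then 9·x·sin(4/x) = 9·4·sin(u)/u → 9·4·1 = 36.
Limit = 36.

Final answer: 36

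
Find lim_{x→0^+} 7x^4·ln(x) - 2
The product is a 0·∞ indeterminate form at x → 0⁺.
Rewrite the product as 7·ln(x) / x^(-4) and apply L'Hôpital, or use the standard hierarchy x^(-4) ≫ |ln x| as x → 0⁺.
The indeterminate product → 0, so the limit = -2.

Final answer: -2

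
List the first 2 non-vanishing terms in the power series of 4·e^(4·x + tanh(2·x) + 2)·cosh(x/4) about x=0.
24·x·e^(2) + 4·e^(2)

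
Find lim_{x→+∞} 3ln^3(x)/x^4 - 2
The quotient is an ∞/∞ indeterminate form as x → +∞.
The polynomial denominator x^4 dominates the logarithmic numerator (any positive power of x ≫ ln^3(x) as x → ∞), so the quotient → 0.
Adding the constant: 0 - 2 = -2. Limit = -2.

Final answer: -2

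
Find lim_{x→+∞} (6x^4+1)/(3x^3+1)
This is an ∞/∞ indeterminate form as x → +∞.
Divide numerator and denominator by x^4 and let the lower-order terms vanish; the numerator's degree 4 exceeds the denominator's degree 3, so the quotient diverges.
Limit = ∞.

Final answer: ∞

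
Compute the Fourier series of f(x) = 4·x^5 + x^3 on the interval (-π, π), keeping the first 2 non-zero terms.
(-158·π^2 + 8·π^4 + 948)·sin(x) + (-4·π^4 - 57/2 + 19·π^2)·sin(2·x)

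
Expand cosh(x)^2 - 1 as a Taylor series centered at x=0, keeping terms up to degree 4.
x^4/3 + x^2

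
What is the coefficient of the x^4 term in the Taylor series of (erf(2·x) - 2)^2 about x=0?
Expand to order 4: (erf(2·x) - 2)^2 = -128·x^4/(3·π) + 64·x^3/(3·√(π)) + 16·x^2/π - 16·x/√(π) + 4 + O(x^5).
The coefficient of x^4 is -128/(3·π).

Final answer: -128/(3·π)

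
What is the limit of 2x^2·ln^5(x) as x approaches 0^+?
This is a 0·∞ indeterminate form at x → 0⁺.
Rewrite the product as 2·ln^5(x) / x^(-2) and apply L'Hôpital, or use the standard hierarchy x^(-2) ≫ |ln x|^5 as x → 0⁺.
The indeterminate product → 0, so the limit = 0.

Final answer: 0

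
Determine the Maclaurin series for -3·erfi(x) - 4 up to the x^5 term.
-3·x^5/(5·√(π)) - 2·x^3/√(π) - 6·x/√(π) - 4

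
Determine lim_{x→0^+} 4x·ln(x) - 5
The product is a 0·∞ indeterminate form at x → 0⁺.
Rewrite the product as 4·ln(x) / x^(-1) and apply L'Hôpital, or use the standard hierarchy x^(-1) ≫ |ln x| as x → 0⁺.
The indeterminate product → 0, so the limit = -5.

Final answer: -5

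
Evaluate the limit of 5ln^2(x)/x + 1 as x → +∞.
The quotient is an ∞/∞ indeterminate form as x → +∞.
The polynomial denominator x dominates the logarithmic numerator (any positive power of x ≫ ln^2(x) as x → ∞), so the quotient → 0.
Adding the constant: 0 + 1 = 1. Limit = 1.

Final answer: 1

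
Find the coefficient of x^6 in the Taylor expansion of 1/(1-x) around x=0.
Expand to order 6: 1/(1-x) = x^6 + x^5 + x^4 + x^3 + x^2 + x + 1 + O(x^7).
The coefficient of x^6 is 1.

Final answer: 1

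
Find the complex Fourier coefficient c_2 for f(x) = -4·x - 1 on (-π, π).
Compute the real Fourier coefficients first: a_2 = 0, b_2 = 4.
Then c_2 = (a_2 − i·b_2)/2 = -2·i.

Final answer: -2·i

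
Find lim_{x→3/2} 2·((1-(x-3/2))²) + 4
Direct substitution at x = 3/2 gives 6.

Final answer: 6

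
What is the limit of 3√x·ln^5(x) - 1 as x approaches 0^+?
The product is a 0·∞ indeterminate form at x → 0⁺.
Rewrite the product as 3·ln^5(x) / x^(-1/2) and apply L'Hôpital, or use the standard hierarchy x^(-1/2) ≫ |ln x|^5 as x → 0⁺.
The indeterminate product → 0, so the limit = -1.

Final answer: -1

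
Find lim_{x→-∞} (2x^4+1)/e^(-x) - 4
The quotient is an ∞/∞ indeterminate form as x → -∞.
Compare growth rates of the dominant terms (exponentials ≫ polynomials ≫ logarithms), or apply L'Hôpital's rule; the quotient → 0.
Adding the constant: 0 - 4 = -4. Limit = -4.

Final answer: -4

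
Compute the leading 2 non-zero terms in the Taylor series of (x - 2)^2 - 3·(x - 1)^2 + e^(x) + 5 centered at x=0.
3·x + 7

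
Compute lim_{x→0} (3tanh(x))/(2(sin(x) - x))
Both numerator and denominator → 0 as x → 0; this is a 0/0 indeterminate form.
Expand each to leading order near x = 0: numerator ~ 3·x, denominator ~ -x^3/3.
The limit of the ratio is -∞.

Final answer: -∞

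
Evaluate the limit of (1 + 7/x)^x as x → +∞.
As x → +∞: this is the defining limit (1 + 7/x)^x → e^7.
Limit = e^(7).

Final answer: e^(7)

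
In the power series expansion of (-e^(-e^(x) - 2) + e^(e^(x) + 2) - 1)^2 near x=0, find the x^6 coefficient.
Expand to order 6: (-e^(-e^(x) - 2) + e^(e^(x) + 2) - 1)^2 = x^6·(-1 - e^(-3) + e^(3))^2·(e^(-3)/(40·(-1 - e^(-3) + e^(3))) + 203·e^(3)/(360·(-1 - e^(-3) + e^(3))) + (-e^(-3)/(6·(-1 - e^(-3) + e^(3))) + 5·e^(3)/(6·(-1 - e^(-3) + e^(3))))^2 + 2·(e^(-3)/(60·(-1 - e^(-3) + e^(3))) + 13·e^(3)/(30·(-1 - e^(-3) + e^(3))))·(e^(-3)/(-1 - e^(-3) + e^(3)) + e^(3)/(-1 - e^(-3) + e^(3))) + 2·(-e^(-3)/(24·(-1 - e^(-3) + e^(3))) + 5·e^(3)/(8·(-1 - e^(-3) + e^(3))))·e^(3)/(-1 - e^(-3) + e^(3))) + x^5·(-1 - e^(-3) + e^(3))^2·(e^(-3)/(30·(-1 - e^(-3) + e^(3))) + 13·e^(3)/(15·(-1 - e^(-3) + e^(3))) + 2·(-e^(-3)/(24·(-1 - e^(-3) + e^(3))) + 5·e^(3)/(8·(-1 - e^(-3) + e^(3))))·(e^(-3)/(-1 - e^(-3) + e^(3)) + e^(3)/(-1 - e^(-3) + e^(3))) + 2·(-e^(-3)/(6·(-1 - e^(-3) + e^(3))) + 5·e^(3)/(6·(-1 - e^(-3) + e^(3))))·e^(3)/(-1 - e^(-3) + e^(3))) + x^4·(-1 - e^(-3) + e^(3))^2·(-e^(-3)/(12·(-1 - e^(-3) + e^(3))) + e^(6)/(-1 - e^(-3) + e^(3))^2 + 5·e^(3)/(4·(-1 - e^(-3) + e^(3))) + 2·(-e^(-3)/(6·(-1 - e^(-3) + e^(3))) + 5·e^(3)/(6·(-1 - e^(-3) + e^(3))))·(e^(-3)/(-1 - e^(-3) + e^(3)) + e^(3)/(-1 - e^(-3) + e^(3)))) + x^3·(-1 - e^(-3) + e^(3))^2·(-e^(-3)/(3·(-1 - e^(-3) + e^(3))) + 5·e^(3)/(3·(-1 - e^(-3) + e^(3))) + 2·(e^(-3)/(-1 - e^(-3) + e^(3)) + e^(3)/(-1 - e^(-3) + e^(3)))·e^(3)/(-1 - e^(-3) + e^(3))) + x^2·((e^(-3)/(-1 - e^(-3) + e^(3)) + e^(3)/(-1 - e^(-3) + e^(3)))^2 + 2·e^(3)/(-1 - e^(-3) + e^(3)))·(-1 - e^(-3) + e^(3))^2 + x·(2·e^(-3)/(-1 - e^(-3) + e^(3)) + 2·e^(3)/(-1 - e^(-3) + e^(3)))·(-1 - e^(-3) + e^(3))^2 + (-1 - e^(-3) + e^(3))^2 + O(x^7).
The coefficient of x^6 is (-1 - e^(-3) + e^(3))^2·(e^(-3)/(40·(-1 - e^(-3) + e^(3))) + 203·e^(3)/(360·(-1 - e^(-3) + e^(3))) + (-e^(-3)/(6·(-1 - e^(-3) + e^(3))) + 5·e^(3)/(6·(-1 - e^(-3) + e^(3))))^2 + 2·(e^(-3)/(60·(-1 - e^(-3) + e^(3))) + 13·e^(3)/(30·(-1 - e^(-3) + e^(3))))·(e^(-3)/(-1 - e^(-3) + e^(3)) + e^(3)/(-1 - e^(-3) + e^(3))) + 2·(-e^(-3)/(24·(-1 - e^(-3) + e^(3))) + 5·e^(3)/(8·(-1 - e^(-3) + e^(3))))·e^(3)/(-1 - e^(-3) + e^(3))).

Final answer: (-1 - e^(-3) + e^(3))^2·(e^(-3)/(40·(-1 - e^(-3) + e^(3))) + 203·e^(3)/(360·(-1 - e^(-3) + e^(3))) + (-e^(-3)/(6·(-1 - e^(-3) + e^(3))) + 5·e^(3)/(6·(-1 - e^(-3) + e^(3))))^2 + 2·(e^(-3)/(60·(-1 - e^(-3) + e^(3))) + 13·e^(3)/(30·(-1 - e^(-3) + e^(3))))·(e^(-3)/(-1 - e^(-3) + e^(3)) + e^(3)/(-1 - e^(-3) + e^(3))) + 2·(-e^(-3)/(24·(-1 - e^(-3) + e^(3))) + 5·e^(3)/(8·(-1 - e^(-3) + e^(3))))·e^(3)/(-1 - e^(-3) + e^(3)))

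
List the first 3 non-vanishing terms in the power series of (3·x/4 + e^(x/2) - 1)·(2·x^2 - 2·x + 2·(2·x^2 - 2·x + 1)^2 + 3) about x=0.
1025·x^3/48 - 95·x^2/8 + 25·x/4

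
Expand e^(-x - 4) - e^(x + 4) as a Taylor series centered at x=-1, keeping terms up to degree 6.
(1 - e^(6))·e^(-3) + (-e^(6) - 1)·e^(-3)·(x + 1) + (1 - e^(6))·e^(-3)·(x + 1)^2/2 + (-e^(6) - 1)·e^(-3)·(x + 1)^3/6 + (1 - e^(6))·e^(-3)·(x + 1)^4/24 + (-e^(6) - 1)·e^(-3)·(x + 1)^5/120 + (1 - e^(6))·e^(-3)·(x + 1)^6/720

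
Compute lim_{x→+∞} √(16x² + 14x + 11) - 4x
As x → +∞: multiply by the conjugate to get (14x+11)/(√(16x²+14x+11)+4x); the denominator ~ 8x, so the limit is 14/8 = 7/4.
Limit = 7/4.

Final answer: 7/4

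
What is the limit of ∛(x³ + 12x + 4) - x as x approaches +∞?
This is an ∞ − ∞ indeterminate form.
Multiply by (A² + AB + B²)/(A² + AB + B²) where A = ∛(x³+12x + 4), B = x to use A³ − B³ = (A−B)(A²+AB+B²); the x³ terms cancel, leaving (12x + 4)/(A²+AB+B²) with denominator ~ 3x², so the limit is 0.
Limit = 0.

Final answer: 0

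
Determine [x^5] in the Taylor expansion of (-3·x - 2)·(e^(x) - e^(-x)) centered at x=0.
Expand to order 5: (-3·x - 2)·(e^(x) - e^(-x)) = -x^5/30 - x^4 - 2·x^3/3 - 6·x^2 - 4·x + O(x^6).
The coefficient of x^5 is -1/30.

Final answer: -1/30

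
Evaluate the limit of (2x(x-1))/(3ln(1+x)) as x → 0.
Both numerator and denominator → 0 as x → 0; this is a 0/0 indeterminate form.
Expand each to leading order near x = 0: numerator ~ -2·x, denominator ~ 3·x.
The limit of the ratio is -2/3.

Final answer: -2/3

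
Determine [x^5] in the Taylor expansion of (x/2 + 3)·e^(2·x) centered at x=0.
Expand to order 5: (x/2 + 3)·e^(2·x) = 17·x^5/15 + 8·x^4/3 + 5·x^3 + 7·x^2 + 13·x/2 + 3 + O(x^6).
The coefficient of x^5 is 17/15.

Final answer: 17/15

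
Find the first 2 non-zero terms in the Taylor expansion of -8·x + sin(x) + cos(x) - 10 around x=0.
-7·x - 9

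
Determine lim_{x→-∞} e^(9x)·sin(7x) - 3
Evaluate the dominant behaviour as x → -∞; each term tends to a finite value or vanishes.
Limit = -3.

Final answer: -3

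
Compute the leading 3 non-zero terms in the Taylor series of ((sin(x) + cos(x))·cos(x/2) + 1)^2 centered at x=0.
-3·x^2/2 + 4·x + 4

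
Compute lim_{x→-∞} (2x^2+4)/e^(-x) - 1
The quotient is an ∞/∞ indeterminate form as x → -∞.
Compare growth rates of the dominant terms (exponentials ≫ polynomials ≫ logarithms), or apply L'Hôpital's rule; the quotient → 0.
Adding the constant: 0 - 1 = -1. Limit = -1.

Final answer: -1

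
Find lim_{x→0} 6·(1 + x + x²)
Direct substitution at x = 0 gives 6.

Final answer: 6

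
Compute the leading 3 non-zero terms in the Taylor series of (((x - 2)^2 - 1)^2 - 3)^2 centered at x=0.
840·x^2 - 288·x + 36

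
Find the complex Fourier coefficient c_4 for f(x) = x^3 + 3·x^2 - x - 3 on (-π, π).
Compute the real Fourier coefficients first: a_4 = 3/4, b_4 = 11/16 - π^2/2.
Then c_4 = (a_4 − i·b_4)/2 = 3/8 - 11·i/32 + i·π^2/4.

Final answer: 3/8 - 11·i/32 + i·π^2/4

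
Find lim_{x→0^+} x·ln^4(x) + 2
The product is a 0·∞ indeterminate form at x → 0⁺.
Rewrite the product as ln^4(x) / x^(-1) and apply L'Hôpital, or use the standard hierarchy x^(-1) ≫ |ln x|^4 as x → 0⁺.
The indeterminate product → 0, so the limit = 2.

Final answer: 2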